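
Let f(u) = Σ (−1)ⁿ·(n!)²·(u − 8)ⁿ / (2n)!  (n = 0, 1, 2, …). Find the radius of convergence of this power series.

R = 4

The ratio of consecutive coefficients is (n+1)²/[(2n+1)·(2n+2)] → 1/4.
The series converges when 1/4 · |u − 8| < 1, giving R = 4.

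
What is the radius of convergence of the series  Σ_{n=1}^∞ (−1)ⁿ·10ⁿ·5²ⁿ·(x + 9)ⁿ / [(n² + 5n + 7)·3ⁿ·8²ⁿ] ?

R = 96/125

Ratio test: |a_{n+1}/a_n| = [(n² + 5n + 7)/((n+1)² + 5(n+1) + 7)] · 10·25/(3·64) → 125/96 as n → ∞.
Hence the series converges for |x + 9| < 1/(125/96) = 96/125, so the radius of convergence is 96/125.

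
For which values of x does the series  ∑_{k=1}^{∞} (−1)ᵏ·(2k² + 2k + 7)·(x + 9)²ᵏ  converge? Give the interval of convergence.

Apply the ratio test: |a_{k+1}| / |a_k| = (2(k+1)² + 2(k+1) + 7)/(2k² + 2k + 7), which tends to 1 as k → ∞.
Successive powers of (x + 9) differ by 2, so the series converges when |x + 9|² · 1 < 1, i.e. |x + 9| < √(1) = 1. So R = 1.
Check x = -8: the k-th term does not approach 0; divergence by the term test.
When x = -10, the terms do not tend to 0, so the series diverges.

(-10, -8)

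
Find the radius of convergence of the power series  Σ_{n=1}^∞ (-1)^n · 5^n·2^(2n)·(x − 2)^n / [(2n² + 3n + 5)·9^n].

R = 9/20

The ratio of consecutive coefficients is [(2n² + 3n + 5)/(2(n+1)² + 3(n+1) + 5)] · 5·4/9 → 20/9.
Convergence for |x − 2| · 20/9 < 1, i.e. |x − 2| < 9/20. So R = 9/20.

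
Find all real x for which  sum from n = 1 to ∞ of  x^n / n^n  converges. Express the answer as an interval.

Root test: |a_n|^(1/n) = 1/n → 0.
The limit is 0 for every x, so R = ∞.

(−∞, ∞)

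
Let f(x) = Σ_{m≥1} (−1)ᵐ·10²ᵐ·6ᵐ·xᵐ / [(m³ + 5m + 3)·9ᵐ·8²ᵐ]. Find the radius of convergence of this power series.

R = 24/25

Ratio test: |a_{m+1}/a_m| = [(m³ + 5m + 3)/((m+1)³ + 5(m+1) + 3)] · 100·6/(9·64) → 25/24 as m → ∞.
The series converges when 25/24 · |x| < 1, giving R = 24/25.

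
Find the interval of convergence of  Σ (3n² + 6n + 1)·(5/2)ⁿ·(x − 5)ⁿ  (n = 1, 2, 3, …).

The ratio of consecutive coefficients is [(3(n+1)² + 6(n+1) + 1)/(3n² + 6n + 1)] · 5/2 → 5/2.
Hence the series converges for |x − 5| < 1/(5/2) = 2/5, so the radius of convergence is 2/5.
When x = 27/5, the terms do not tend to 0, so the series diverges.
Check x = 23/5: the terms do not tend to 0, so the series diverges.

(23/5, 27/5)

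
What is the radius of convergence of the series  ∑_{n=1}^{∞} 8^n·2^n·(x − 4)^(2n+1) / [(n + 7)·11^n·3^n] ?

R = √33/4

By the ratio test, |a_{n+1}/a_n| = [(n + 7)/((n+1) + 7)] · 8·2/(11·3) → 16/33.
Writing y = (x − 4)², the series in y has radius 33/16, so |x − 4| < √(33/16) and R = √33/4.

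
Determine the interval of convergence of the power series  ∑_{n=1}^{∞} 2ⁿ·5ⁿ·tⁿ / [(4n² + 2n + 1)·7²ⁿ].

[-49/10, 49/10]

The ratio of consecutive coefficients is [(4n² + 2n + 1)/(4(n+1)² + 2(n+1) + 1)] · 2·5/49 → 10/49.
Convergence for |t| · 10/49 < 1, i.e. |t| < 49/10. So R = 49/10.
Endpoint t = 49/10: the series is dominated by a constant times Σ 1/n², which converges (p = 2 > 1).
At t = -49/10: absolute convergence follows by limit comparison with Σ 1/n².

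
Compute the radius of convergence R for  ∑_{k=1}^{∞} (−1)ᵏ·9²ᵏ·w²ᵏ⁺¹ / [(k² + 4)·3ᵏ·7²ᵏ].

Ratio test: |a_{k+1}/a_k| = [(k² + 4)/((k+1)² + 4)] · 81/(3·49) → 27/49 as k → ∞.
Writing y = w², the series in y has radius 49/27, so |w| < √(49/27) and R = 7√3/9.

R = 7√3/9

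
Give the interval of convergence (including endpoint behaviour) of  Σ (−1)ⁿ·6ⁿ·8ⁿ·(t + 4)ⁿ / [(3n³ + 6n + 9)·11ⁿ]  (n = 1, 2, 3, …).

The ratio of consecutive coefficients is [(3n³ + 6n + 9)/(3(n+1)³ + 6(n+1) + 9)] · 6·8/11 → 48/11.
Thus R = 1/(48/11) = 11/48.
When t = -181/48, absolute convergence follows by limit comparison with Σ 1/n³.
At t = -203/48: the terms are on the order of 1/n³, so the series converges absolutely by comparison with the p-series (p = 3 > 1).

[-203/48, -181/48]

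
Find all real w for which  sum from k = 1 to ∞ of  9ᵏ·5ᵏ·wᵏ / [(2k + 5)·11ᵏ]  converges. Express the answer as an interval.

The ratio of consecutive coefficients is [(2k + 5)/(2(k+1) + 5)] · 9·5/11 → 45/11.
The series converges when 45/11 · |w| < 1, giving R = 11/45.
Check w = 11/45: the terms are asymptotic to a nonzero constant times 1/k, so the series diverges by limit comparison with Σ 1/k.
Endpoint w = -11/45: the terms alternate in sign and decrease monotonically to 0 in absolute value (size ~ c/k), so the alternating series test gives convergence.

[-11/45, 11/45)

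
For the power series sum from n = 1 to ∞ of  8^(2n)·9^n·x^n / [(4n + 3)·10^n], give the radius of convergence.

R = 5/288

Apply the ratio test: |a_{n+1}| / |a_n| = [(4n + 3)/(4(n+1) + 3)] · 64·9/10, which tends to 288/5 as n → ∞.
Hence the series converges for |x| < 1/(288/5) = 5/288, so the radius of convergence is 5/288.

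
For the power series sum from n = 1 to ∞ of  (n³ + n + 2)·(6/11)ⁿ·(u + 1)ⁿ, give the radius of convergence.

The ratio of consecutive coefficients is [((n+1)³ + (n+1) + 2)/(n³ + n + 2)] · 6/11 → 6/11.
Convergence for |u + 1| · 6/11 < 1, i.e. |u + 1| < 11/6. So R = 11/6.

R = 11/6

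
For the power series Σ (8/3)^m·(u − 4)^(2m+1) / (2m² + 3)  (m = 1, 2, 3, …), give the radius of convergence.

Ratio test: |a_{m+1}/a_m| = [(2m² + 3)/(2(m+1)² + 3)] · 8/3 → 8/3 as m → ∞.
Successive powers of (u − 4) differ by 2, so the series converges when |u − 4|² · 8/3 < 1, i.e. |u − 4| < √(3/8). So R = √6/4.

R = √6/4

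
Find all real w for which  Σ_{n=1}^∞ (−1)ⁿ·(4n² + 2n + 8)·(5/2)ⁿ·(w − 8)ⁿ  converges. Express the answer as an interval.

By the ratio test, |a_{n+1}/a_n| = [(4(n+1)² + 2(n+1) + 8)/(4n² + 2n + 8)] · 5/2 → 5/2.
Thus R = 1/(5/2) = 2/5.
When w = 42/5, the terms do not tend to 0, so the series diverges.
At w = 38/5: the terms have absolute value of order n², which does not tend to 0, so the series diverges by the divergence test.

(38/5, 42/5)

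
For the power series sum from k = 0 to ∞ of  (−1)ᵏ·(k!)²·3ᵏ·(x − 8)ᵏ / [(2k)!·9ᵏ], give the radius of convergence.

R = 12

Apply the ratio test: |a_{k+1}| / |a_k| = (k+1)²/[(2k+1)·(2k+2)] · 3/9, which tends to 1/12 as k → ∞.
Convergence for |x − 8| · 1/12 < 1, i.e. |x − 8| < 12. So R = 12.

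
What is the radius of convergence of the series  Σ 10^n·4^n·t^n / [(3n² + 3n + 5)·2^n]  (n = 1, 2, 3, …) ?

Apply the ratio test: |a_{n+1}| / |a_n| = [(3n² + 3n + 5)/(3(n+1)² + 3(n+1) + 5)] · 10·4/2, which tends to 20 as n → ∞.
Hence the series converges for |t| < 1/(20) = 1/20, so the radius of convergence is 1/20.

R = 1/20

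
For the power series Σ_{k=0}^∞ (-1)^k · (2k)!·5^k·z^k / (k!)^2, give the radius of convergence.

Ratio test: |a_{k+1}/a_k| = (2k+1)·(2k+2)/(k+1)² · 5 → 20 as k → ∞.
Thus R = 1/(20) = 1/20.

R = 1/20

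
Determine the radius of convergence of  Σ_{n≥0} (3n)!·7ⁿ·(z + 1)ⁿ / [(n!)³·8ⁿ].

R = 8/189

Ratio test: |a_{n+1}/a_n| = (3n+1)·(3n+2)·(3n+3)/(n+1)³ · 7/8 → 189/8 as n → ∞.
Convergence for |z + 1| · 189/8 < 1, i.e. |z + 1| < 8/189. So R = 8/189.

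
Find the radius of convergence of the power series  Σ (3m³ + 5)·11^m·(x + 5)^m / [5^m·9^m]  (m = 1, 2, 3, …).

R = 45/11

The ratio of consecutive coefficients is [(3(m+1)³ + 5)/(3m³ + 5)] · 11/(5·9) → 11/45.
Thus R = 1/(11/45) = 45/11.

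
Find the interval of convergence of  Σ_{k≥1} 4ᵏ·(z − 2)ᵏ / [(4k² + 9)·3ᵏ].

[5/4, 11/4]

Ratio test: |a_{k+1}/a_k| = [(4k² + 9)/(4(k+1)² + 9)] · 4/3 → 4/3 as k → ∞.
The series converges when 4/3 · |z − 2| < 1, giving R = 3/4.
Check z = 11/4: absolute convergence follows by limit comparison with Σ 1/k².
At z = 5/4: the terms are on the order of 1/k², so the series converges absolutely by comparison with the p-series (p = 2 > 1).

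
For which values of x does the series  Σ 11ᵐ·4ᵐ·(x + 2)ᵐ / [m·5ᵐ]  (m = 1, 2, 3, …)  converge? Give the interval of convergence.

Apply the ratio test: |a_{m+1}| / |a_m| = [m/(m+1)] · 11·4/5, which tends to 44/5 as m → ∞.
Thus R = 1/(44/5) = 5/44.
Check x = -83/44: comparison with the harmonic series Σ 1/m shows the series diverges.
At x = -93/44: convergence follows from the alternating series test (terms decrease monotonically to 0).

[-93/44, -83/44)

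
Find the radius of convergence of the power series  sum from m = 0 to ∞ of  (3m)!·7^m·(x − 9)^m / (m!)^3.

R = 1/189

Apply the ratio test: |a_{m+1}| / |a_m| = (3m+1)·(3m+2)·(3m+3)/(m+1)³ · 7, which tends to 189 as m → ∞.
Hence the series converges for |x − 9| < 1/(189) = 1/189, so the radius of convergence is 1/189.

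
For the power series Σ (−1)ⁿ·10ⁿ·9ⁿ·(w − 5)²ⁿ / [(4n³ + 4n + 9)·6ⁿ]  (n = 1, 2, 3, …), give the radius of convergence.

R = √15/15

By the ratio test, |a_{n+1}/a_n| = [(4n³ + 4n + 9)/(4(n+1)³ + 4(n+1) + 9)] · 10·9/6 → 15.
Since the exponent of (w − 5) increases by 2 each term, convergence requires |w − 5|² < 1/15, hence R = √15/15.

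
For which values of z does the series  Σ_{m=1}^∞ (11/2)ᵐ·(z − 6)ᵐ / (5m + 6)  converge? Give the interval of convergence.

Ratio test: |a_{m+1}/a_m| = [(5m + 6)/(5(m+1) + 6)] · 11/2 → 11/2 as m → ∞.
Convergence for |z − 6| · 11/2 < 1, i.e. |z − 6| < 2/11. So R = 2/11.
When z = 68/11, the terms behave like c/m; limit comparison with the harmonic series gives divergence.
At z = 64/11: convergence follows from the alternating series test (terms decrease monotonically to 0).

[64/11, 68/11)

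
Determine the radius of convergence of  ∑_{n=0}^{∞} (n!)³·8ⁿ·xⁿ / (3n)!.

R = 27/8

The ratio of consecutive coefficients is (n+1)³/[(3n+1)·(3n+2)·(3n+3)] · 8 → 8/27.
Thus R = 1/(8/27) = 27/8.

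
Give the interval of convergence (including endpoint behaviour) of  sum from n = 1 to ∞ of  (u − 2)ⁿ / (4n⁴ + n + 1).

[1, 3]

Ratio test: |a_{n+1}/a_n| = (4n⁴ + n + 1)/(4(n+1)⁴ + (n+1) + 1) → 1 as n → ∞.
So the series converges when |u − 2| < 1 and diverges when |u − 2| > 1; R = 1.
Check u = 3: absolute convergence follows by limit comparison with Σ 1/n⁴.
At u = 1: the terms are on the order of 1/n⁴, so the series converges absolutely by comparison with the p-series (p = 4 > 1).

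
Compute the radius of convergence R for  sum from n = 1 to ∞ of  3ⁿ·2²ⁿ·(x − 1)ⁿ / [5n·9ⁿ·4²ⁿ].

The ratio of consecutive coefficients is [5n/5(n+1)] · 3·4/(9·16) → 1/12.
Convergence for |x − 1| · 1/12 < 1, i.e. |x − 1| < 12. So R = 12.

R = 12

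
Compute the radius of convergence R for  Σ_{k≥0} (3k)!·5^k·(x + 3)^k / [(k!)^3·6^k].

R = 2/45

The ratio of consecutive coefficients is (3k+1)·(3k+2)·(3k+3)/(k+1)³ · 5/6 → 45/2.
Hence the series converges for |x + 3| < 1/(45/2) = 2/45, so the radius of convergence is 2/45.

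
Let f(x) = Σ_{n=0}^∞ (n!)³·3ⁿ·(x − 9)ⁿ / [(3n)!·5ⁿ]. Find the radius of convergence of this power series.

R = 45

The ratio of consecutive coefficients is (n+1)³/[(3n+1)·(3n+2)·(3n+3)] · 3/5 → 1/45.
Hence the series converges for |x − 9| < 1/(1/45) = 45, so the radius of convergence is 45.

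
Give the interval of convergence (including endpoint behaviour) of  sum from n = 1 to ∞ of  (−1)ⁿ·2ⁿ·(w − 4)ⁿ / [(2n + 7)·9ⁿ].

Apply the ratio test: |a_{n+1}| / |a_n| = [(2n + 7)/(2(n+1) + 7)] · 2/9, which tends to 2/9 as n → ∞.
Hence the series converges for |w − 4| < 1/(2/9) = 9/2, so the radius of convergence is 9/2.
Endpoint w = 17/2: convergence follows from the alternating series test (terms decrease monotonically to 0).
At w = -1/2: the terms are asymptotic to a nonzero constant times 1/n, so the series diverges by limit comparison with Σ 1/n.

(-1/2, 17/2]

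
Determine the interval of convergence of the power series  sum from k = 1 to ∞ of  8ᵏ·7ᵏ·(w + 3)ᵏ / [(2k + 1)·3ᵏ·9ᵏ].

By the ratio test, |a_{k+1}/a_k| = [(2k + 1)/(2(k+1) + 1)] · 8·7/(3·9) → 56/27.
Hence the series converges for |w + 3| < 1/(56/27) = 27/56, so the radius of convergence is 27/56.
When w = -141/56, the terms are asymptotic to a nonzero constant times 1/k, so the series diverges by limit comparison with Σ 1/k.
Endpoint w = -195/56: the terms alternate in sign and decrease monotonically to 0 in absolute value (size ~ c/k), so the alternating series test gives convergence.

[-195/56, -141/56)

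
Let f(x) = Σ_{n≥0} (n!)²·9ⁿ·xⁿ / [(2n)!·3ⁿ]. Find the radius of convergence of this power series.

R = 4/3

The ratio of consecutive coefficients is (n+1)²/[(2n+1)·(2n+2)] · 9/3 → 3/4.
Hence the series converges for |x| < 1/(3/4) = 4/3, so the radius of convergence is 4/3.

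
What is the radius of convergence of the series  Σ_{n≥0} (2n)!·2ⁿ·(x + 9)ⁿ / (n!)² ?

By the ratio test, |a_{n+1}/a_n| = (2n+1)·(2n+2)/(n+1)² · 2 → 8.
Thus R = 1/(8) = 1/8.

R = 1/8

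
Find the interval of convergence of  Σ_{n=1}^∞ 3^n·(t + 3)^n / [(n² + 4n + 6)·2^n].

[-11/3, -7/3]

The ratio of consecutive coefficients is [(n² + 4n + 6)/((n+1)² + 4(n+1) + 6)] · 3/2 → 3/2.
Thus R = 1/(3/2) = 2/3.
When t = -7/3, absolute convergence follows by limit comparison with Σ 1/n².
When t = -11/3, the terms are on the order of 1/n², so the series converges absolutely by comparison with the p-series (p = 2 > 1).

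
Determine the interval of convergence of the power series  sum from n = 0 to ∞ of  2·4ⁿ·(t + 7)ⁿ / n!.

By the ratio test, |a_{n+1}/a_n| = 2/2 · 4 · 1/(n+1) → 0.
Since the limit is 0 < 1 for every t, the series converges on all of ℝ and R = ∞.

(−∞, ∞)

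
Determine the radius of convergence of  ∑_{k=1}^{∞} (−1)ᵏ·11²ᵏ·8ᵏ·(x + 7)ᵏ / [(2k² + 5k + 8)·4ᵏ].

The ratio of consecutive coefficients is [(2k² + 5k + 8)/(2(k+1)² + 5(k+1) + 8)] · 121·8/4 → 242.
Convergence for |x + 7| · 242 < 1, i.e. |x + 7| < 1/242. So R = 1/242.

R = 1/242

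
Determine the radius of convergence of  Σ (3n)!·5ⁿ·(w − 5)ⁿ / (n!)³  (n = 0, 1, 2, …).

R = 1/135

Ratio test: |a_{n+1}/a_n| = (3n+1)·(3n+2)·(3n+3)/(n+1)³ · 5 → 135 as n → ∞.
The series converges when 135 · |w − 5| < 1, giving R = 1/135.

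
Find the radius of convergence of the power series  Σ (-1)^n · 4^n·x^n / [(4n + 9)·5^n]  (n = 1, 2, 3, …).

Apply the ratio test: |a_{n+1}| / |a_n| = [(4n + 9)/(4(n+1) + 9)] · 4/5, which tends to 4/5 as n → ∞.
Convergence for |x| · 4/5 < 1, i.e. |x| < 5/4. So R = 5/4.

R = 5/4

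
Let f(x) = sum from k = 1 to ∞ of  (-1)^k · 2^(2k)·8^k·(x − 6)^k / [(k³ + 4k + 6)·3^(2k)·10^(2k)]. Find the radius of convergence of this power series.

R = 225/8

The ratio of consecutive coefficients is [(k³ + 4k + 6)/((k+1)³ + 4(k+1) + 6)] · 4·8/(9·100) → 8/225.
Hence the series converges for |x − 6| < 1/(8/225) = 225/8, so the radius of convergence is 225/8.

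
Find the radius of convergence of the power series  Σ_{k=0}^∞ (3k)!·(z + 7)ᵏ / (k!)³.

The ratio of consecutive coefficients is (3k+1)·(3k+2)·(3k+3)/(k+1)³ → 27.
Hence the series converges for |z + 7| < 1/(27) = 1/27, so the radius of convergence is 1/27.

R = 1/27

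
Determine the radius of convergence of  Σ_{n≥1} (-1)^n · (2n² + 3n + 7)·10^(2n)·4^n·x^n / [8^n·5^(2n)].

R = 1/2

Ratio test: |a_{n+1}/a_n| = [(2(n+1)² + 3(n+1) + 7)/(2n² + 3n + 7)] · 100·4/(8·25) → 2 as n → ∞.
Thus R = 1/(2) = 1/2.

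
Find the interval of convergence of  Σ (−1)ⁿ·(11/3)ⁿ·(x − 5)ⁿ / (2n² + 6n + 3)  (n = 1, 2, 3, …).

[52/11, 58/11]

By the ratio test, |a_{n+1}/a_n| = [(2n² + 6n + 3)/(2(n+1)² + 6(n+1) + 3)] · 11/3 → 11/3.
Convergence for |x − 5| · 11/3 < 1, i.e. |x − 5| < 3/11. So R = 3/11.
Endpoint x = 58/11: absolute convergence follows by limit comparison with Σ 1/n².
When x = 52/11, the terms are on the order of 1/n², so the series converges absolutely by comparison with the p-series (p = 2 > 1).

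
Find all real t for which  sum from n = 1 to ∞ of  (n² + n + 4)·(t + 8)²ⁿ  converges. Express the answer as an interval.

(-9, -7)

The ratio of consecutive coefficients is ((n+1)² + (n+1) + 4)/(n² + n + 4) → 1.
Successive powers of (t + 8) differ by 2, so the series converges when |t + 8|² · 1 < 1, i.e. |t + 8| < √(1) = 1. So R = 1.
At t = -7: the terms have absolute value of order n², which does not tend to 0, so the series diverges by the divergence test.
At t = -9: the terms have absolute value of order n², which does not tend to 0, so the series diverges by the divergence test.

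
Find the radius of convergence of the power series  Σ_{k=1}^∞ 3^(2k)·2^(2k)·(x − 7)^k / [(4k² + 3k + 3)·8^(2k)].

R = 16/9

The ratio of consecutive coefficients is [(4k² + 3k + 3)/(4(k+1)² + 3(k+1) + 3)] · 9·4/64 → 9/16.
Hence the series converges for |x − 7| < 1/(9/16) = 16/9, so the radius of convergence is 16/9.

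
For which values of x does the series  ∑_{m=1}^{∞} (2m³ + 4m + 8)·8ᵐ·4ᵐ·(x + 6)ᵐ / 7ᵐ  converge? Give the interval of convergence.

The ratio of consecutive coefficients is [(2(m+1)³ + 4(m+1) + 8)/(2m³ + 4m + 8)] · 8·4/7 → 32/7.
Hence the series converges for |x + 6| < 1/(32/7) = 7/32, so the radius of convergence is 7/32.
At x = -185/32: the terms have absolute value of order m³, which does not tend to 0, so the series diverges by the divergence test.
Endpoint x = -199/32: the m-th term does not approach 0; divergence by the term test.

(-199/32, -185/32)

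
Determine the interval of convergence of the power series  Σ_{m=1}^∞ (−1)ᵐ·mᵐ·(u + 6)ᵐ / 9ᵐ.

By the Cauchy root test, |a_m|^(1/m) = m/9 → ∞.
The root grows without bound, so R = 0 (convergence only at u = -6).

{-6}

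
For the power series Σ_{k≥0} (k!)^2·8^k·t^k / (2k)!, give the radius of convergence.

R = 1/2

By the ratio test, |a_{k+1}/a_k| = (k+1)²/[(2k+1)·(2k+2)] · 8 → 2.
The series converges when 2 · |t| < 1, giving R = 1/2.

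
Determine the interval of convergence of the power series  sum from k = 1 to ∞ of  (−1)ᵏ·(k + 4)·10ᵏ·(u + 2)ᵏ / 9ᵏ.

The ratio of consecutive coefficients is [((k+1) + 4)/(k + 4)] · 10/9 → 10/9.
Convergence for |u + 2| · 10/9 < 1, i.e. |u + 2| < 9/10. So R = 9/10.
Check u = -11/10: the terms have absolute value of order k, which does not tend to 0, so the series diverges by the divergence test.
Endpoint u = -29/10: the terms do not tend to 0, so the series diverges.

(-29/10, -11/10)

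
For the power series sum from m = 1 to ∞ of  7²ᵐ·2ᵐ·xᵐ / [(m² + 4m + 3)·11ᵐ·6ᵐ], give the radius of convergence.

R = 33/49

By the ratio test, |a_{m+1}/a_m| = [(m² + 4m + 3)/((m+1)² + 4(m+1) + 3)] · 49·2/(11·6) → 49/33.
Hence the series converges for |x| < 1/(49/33) = 33/49, so the radius of convergence is 33/49.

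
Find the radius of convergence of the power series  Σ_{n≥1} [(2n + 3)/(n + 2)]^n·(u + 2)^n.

By the Cauchy root test, |a_n|^(1/n) = (2n + 3)/(n + 2) → 2.
Thus R = 1/(2) = 1/2.

R = 1/2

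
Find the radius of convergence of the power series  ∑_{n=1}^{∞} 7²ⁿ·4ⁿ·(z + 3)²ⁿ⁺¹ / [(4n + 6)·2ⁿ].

By the ratio test, |a_{n+1}/a_n| = [(4n + 6)/(4(n+1) + 6)] · 49·4/2 → 98.
Since the exponent of (z + 3) increases by 2 each term, convergence requires |z + 3|² < 1/98, hence R = √2/14.

R = √2/14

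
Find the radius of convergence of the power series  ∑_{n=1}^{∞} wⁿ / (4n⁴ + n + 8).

Apply the ratio test: |a_{n+1}| / |a_n| = (4n⁴ + n + 8)/(4(n+1)⁴ + (n+1) + 8), which tends to 1 as n → ∞.
So the series converges when |w| < 1 and diverges when |w| > 1; R = 1.

R = 1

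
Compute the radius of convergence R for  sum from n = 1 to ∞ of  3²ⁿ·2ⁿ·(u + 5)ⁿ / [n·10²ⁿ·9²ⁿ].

Apply the ratio test: |a_{n+1}| / |a_n| = [n/(n+1)] · 9·2/(100·81), which tends to 1/450 as n → ∞.
Thus R = 1/(1/450) = 450.

R = 450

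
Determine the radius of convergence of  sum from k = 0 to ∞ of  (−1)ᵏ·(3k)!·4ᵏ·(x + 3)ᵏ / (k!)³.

R = 1/108

By the ratio test, |a_{k+1}/a_k| = (3k+1)·(3k+2)·(3k+3)/(k+1)³ · 4 → 108.
Convergence for |x + 3| · 108 < 1, i.e. |x + 3| < 1/108. So R = 1/108.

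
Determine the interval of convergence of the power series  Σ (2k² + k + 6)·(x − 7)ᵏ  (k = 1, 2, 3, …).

Ratio test: |a_{k+1}/a_k| = (2(k+1)² + (k+1) + 6)/(2k² + k + 6) → 1 as k → ∞.
So the series converges when |x − 7| < 1 and diverges when |x − 7| > 1; R = 1.
Endpoint x = 8: the terms do not tend to 0, so the series diverges.
When x = 6, the terms have absolute value of order k², which does not tend to 0, so the series diverges by the divergence test.

(6, 8)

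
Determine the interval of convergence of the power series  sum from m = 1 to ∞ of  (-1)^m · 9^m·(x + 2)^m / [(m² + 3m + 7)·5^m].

[-23/9, -13/9]

By the ratio test, |a_{m+1}/a_m| = [(m² + 3m + 7)/((m+1)² + 3(m+1) + 7)] · 9/5 → 9/5.
Convergence for |x + 2| · 9/5 < 1, i.e. |x + 2| < 5/9. So R = 5/9.
Check x = -13/9: the series is dominated by a constant times Σ 1/m², which converges (p = 2 > 1).
When x = -23/9, absolute convergence follows by limit comparison with Σ 1/m².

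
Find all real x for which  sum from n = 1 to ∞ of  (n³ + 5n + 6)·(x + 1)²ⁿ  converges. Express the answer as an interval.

Apply the ratio test: |a_{n+1}| / |a_n| = ((n+1)³ + 5(n+1) + 6)/(n³ + 5n + 6), which tends to 1 as n → ∞.
Writing y = (x + 1)², the series in y has radius 1, so |x + 1| < √(1) = 1 and R = 1.
At x = 0: the terms do not tend to 0, so the series diverges.
At x = -2: the terms have absolute value of order n³, which does not tend to 0, so the series diverges by the divergence test.

(-2, 0)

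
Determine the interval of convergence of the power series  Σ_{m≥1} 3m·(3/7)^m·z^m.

(-7/3, 7/3)

By the ratio test, |a_{m+1}/a_m| = [3(m+1)/3m] · 3/7 → 3/7.
The series converges when 3/7 · |z| < 1, giving R = 7/3.
When z = 7/3, the m-th term does not approach 0; divergence by the term test.
Check z = -7/3: the terms do not tend to 0, so the series diverges.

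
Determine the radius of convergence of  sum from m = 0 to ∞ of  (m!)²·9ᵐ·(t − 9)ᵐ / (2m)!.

R = 4/9

Ratio test: |a_{m+1}/a_m| = (m+1)²/[(2m+1)·(2m+2)] · 9 → 9/4 as m → ∞.
The series converges when 9/4 · |t − 9| < 1, giving R = 4/9.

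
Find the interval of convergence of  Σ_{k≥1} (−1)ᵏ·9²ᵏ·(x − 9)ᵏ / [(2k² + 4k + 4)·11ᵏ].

[718/81, 740/81]

By the ratio test, |a_{k+1}/a_k| = [(2k² + 4k + 4)/(2(k+1)² + 4(k+1) + 4)] · 81/11 → 81/11.
The series converges when 81/11 · |x − 9| < 1, giving R = 11/81.
At x = 740/81: the series is dominated by a constant times Σ 1/k², which converges (p = 2 > 1).
At x = 718/81: absolute convergence follows by limit comparison with Σ 1/k².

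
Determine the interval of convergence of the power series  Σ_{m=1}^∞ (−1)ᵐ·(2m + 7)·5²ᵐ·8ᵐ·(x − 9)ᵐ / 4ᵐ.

(449/50, 451/50)

Ratio test: |a_{m+1}/a_m| = [(2(m+1) + 7)/(2m + 7)] · 25·8/4 → 50 as m → ∞.
Thus R = 1/(50) = 1/50.
When x = 451/50, the terms have absolute value of order m, which does not tend to 0, so the series diverges by the divergence test.
Endpoint x = 449/50: the terms have absolute value of order m, which does not tend to 0, so the series diverges by the divergence test.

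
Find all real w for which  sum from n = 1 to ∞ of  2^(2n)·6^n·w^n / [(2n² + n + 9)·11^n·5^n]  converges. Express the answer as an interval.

The ratio of consecutive coefficients is [(2n² + n + 9)/(2(n+1)² + (n+1) + 9)] · 4·6/(11·5) → 24/55.
Thus R = 1/(24/55) = 55/24.
When w = 55/24, the terms are on the order of 1/n², so the series converges absolutely by comparison with the p-series (p = 2 > 1).
Check w = -55/24: absolute convergence follows by limit comparison with Σ 1/n².

[-55/24, 55/24]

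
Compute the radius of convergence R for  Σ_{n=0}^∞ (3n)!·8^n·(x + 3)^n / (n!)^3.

R = 1/216

The ratio of consecutive coefficients is (3n+1)·(3n+2)·(3n+3)/(n+1)³ · 8 → 216.
Convergence for |x + 3| · 216 < 1, i.e. |x + 3| < 1/216. So R = 1/216.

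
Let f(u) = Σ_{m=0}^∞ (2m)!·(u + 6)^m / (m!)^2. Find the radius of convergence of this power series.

R = 1/4

Apply the ratio test: |a_{m+1}| / |a_m| = (2m+1)·(2m+2)/(m+1)², which tends to 4 as m → ∞.
Convergence for |u + 6| · 4 < 1, i.e. |u + 6| < 1/4. So R = 1/4.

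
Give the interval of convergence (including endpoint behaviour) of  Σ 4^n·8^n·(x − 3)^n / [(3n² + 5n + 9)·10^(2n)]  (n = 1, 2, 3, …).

By the ratio test, |a_{n+1}/a_n| = [(3n² + 5n + 9)/(3(n+1)² + 5(n+1) + 9)] · 4·8/100 → 8/25.
Convergence for |x − 3| · 8/25 < 1, i.e. |x − 3| < 25/8. So R = 25/8.
Endpoint x = 49/8: the series is dominated by a constant times Σ 1/n², which converges (p = 2 > 1).
When x = -1/8, the series is dominated by a constant times Σ 1/n², which converges (p = 2 > 1).

[-1/8, 49/8]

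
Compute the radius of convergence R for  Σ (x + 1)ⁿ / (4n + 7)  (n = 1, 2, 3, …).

Apply the ratio test: |a_{n+1}| / |a_n| = (4n + 7)/(4(n+1) + 7), which tends to 1 as n → ∞.
So the series converges when |x + 1| < 1 and diverges when |x + 1| > 1; R = 1.

R = 1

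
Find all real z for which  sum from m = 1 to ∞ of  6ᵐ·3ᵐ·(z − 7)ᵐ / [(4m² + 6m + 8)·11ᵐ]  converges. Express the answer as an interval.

[115/18, 137/18]

The ratio of consecutive coefficients is [(4m² + 6m + 8)/(4(m+1)² + 6(m+1) + 8)] · 6·3/11 → 18/11.
Convergence for |z − 7| · 18/11 < 1, i.e. |z − 7| < 11/18. So R = 11/18.
When z = 137/18, the terms are on the order of 1/m², so the series converges absolutely by comparison with the p-series (p = 2 > 1).
Endpoint z = 115/18: the series is dominated by a constant times Σ 1/m², which converges (p = 2 > 1).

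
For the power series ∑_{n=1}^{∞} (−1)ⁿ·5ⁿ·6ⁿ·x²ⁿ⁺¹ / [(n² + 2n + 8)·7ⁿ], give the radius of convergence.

Ratio test: |a_{n+1}/a_n| = [(n² + 2n + 8)/((n+1)² + 2(n+1) + 8)] · 5·6/7 → 30/7 as n → ∞.
Successive powers of x differ by 2, so the series converges when |x|² · 30/7 < 1, i.e. |x| < √(7/30). So R = √210/30.

R = √210/30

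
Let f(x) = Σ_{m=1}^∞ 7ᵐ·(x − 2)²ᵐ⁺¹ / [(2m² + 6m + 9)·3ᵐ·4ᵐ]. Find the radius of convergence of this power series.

R = 2√21/7

Apply the ratio test: |a_{m+1}| / |a_m| = [(2m² + 6m + 9)/(2(m+1)² + 6(m+1) + 9)] · 7/(3·4), which tends to 7/12 as m → ∞.
Since the exponent of (x − 2) increases by 2 each term, convergence requires |x − 2|² < 12/7, hence R = 2√21/7.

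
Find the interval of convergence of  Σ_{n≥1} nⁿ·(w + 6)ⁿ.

{-6}

By the Cauchy root test, |a_n|^(1/n) = n → ∞.
Since the n-th root of |a_n| is unbounded, the series converges only at w = -6; R = 0.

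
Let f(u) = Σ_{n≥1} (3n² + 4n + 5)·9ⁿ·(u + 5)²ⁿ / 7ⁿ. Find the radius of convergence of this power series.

Apply the ratio test: |a_{n+1}| / |a_n| = [(3(n+1)² + 4(n+1) + 5)/(3n² + 4n + 5)] · 9/7, which tends to 9/7 as n → ∞.
Since the exponent of (u + 5) increases by 2 each term, convergence requires |u + 5|² < 7/9, hence R = √7/3.

R = √7/3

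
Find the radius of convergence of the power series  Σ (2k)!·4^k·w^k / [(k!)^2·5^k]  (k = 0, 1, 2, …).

By the ratio test, |a_{k+1}/a_k| = (2k+1)·(2k+2)/(k+1)² · 4/5 → 16/5.
Hence the series converges for |w| < 1/(16/5) = 5/16, so the radius of convergence is 5/16.

R = 5/16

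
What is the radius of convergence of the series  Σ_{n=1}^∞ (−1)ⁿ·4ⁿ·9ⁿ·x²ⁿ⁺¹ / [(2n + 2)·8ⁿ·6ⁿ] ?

Ratio test: |a_{n+1}/a_n| = [(2n + 2)/(2(n+1) + 2)] · 4·9/(8·6) → 3/4 as n → ∞.
Since the exponent of x increases by 2 each term, convergence requires |x|² < 4/3, hence R = 2√3/3.

R = 2√3/3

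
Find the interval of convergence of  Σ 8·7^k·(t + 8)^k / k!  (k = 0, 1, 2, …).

By the ratio test, |a_{k+1}/a_k| = 8/8 · 7 · 1/(k+1) → 0.
The ratio tends to 0 regardless of t, hence R = ∞.

(−∞, ∞)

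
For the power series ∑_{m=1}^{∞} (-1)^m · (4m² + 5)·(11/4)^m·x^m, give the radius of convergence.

Apply the ratio test: |a_{m+1}| / |a_m| = [(4(m+1)² + 5)/(4m² + 5)] · 11/4, which tends to 11/4 as m → ∞.
Convergence for |x| · 11/4 < 1, i.e. |x| < 4/11. So R = 4/11.

R = 4/11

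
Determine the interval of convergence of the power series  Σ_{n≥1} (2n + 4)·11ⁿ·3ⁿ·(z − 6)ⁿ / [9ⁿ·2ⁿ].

The ratio of consecutive coefficients is [(2(n+1) + 4)/(2n + 4)] · 11·3/(9·2) → 11/6.
Convergence for |z − 6| · 11/6 < 1, i.e. |z − 6| < 6/11. So R = 6/11.
Check z = 72/11: the terms do not tend to 0, so the series diverges.
Endpoint z = 60/11: the n-th term does not approach 0; divergence by the term test.

(60/11, 72/11)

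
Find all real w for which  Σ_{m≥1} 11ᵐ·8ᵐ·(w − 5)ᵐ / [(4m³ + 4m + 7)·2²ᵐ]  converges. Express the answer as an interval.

[109/22, 111/22]

The ratio of consecutive coefficients is [(4m³ + 4m + 7)/(4(m+1)³ + 4(m+1) + 7)] · 11·8/4 → 22.
The series converges when 22 · |w − 5| < 1, giving R = 1/22.
Check w = 111/22: the series is dominated by a constant times Σ 1/m³, which converges (p = 3 > 1).
When w = 109/22, the series is dominated by a constant times Σ 1/m³, which converges (p = 3 > 1).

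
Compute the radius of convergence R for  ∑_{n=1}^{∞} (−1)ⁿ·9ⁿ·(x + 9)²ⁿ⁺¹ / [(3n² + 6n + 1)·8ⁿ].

By the ratio test, |a_{n+1}/a_n| = [(3n² + 6n + 1)/(3(n+1)² + 6(n+1) + 1)] · 9/8 → 9/8.
Writing y = (x + 9)², the series in y has radius 8/9, so |x + 9| < √(8/9) and R = 2√2/3.

R = 2√2/3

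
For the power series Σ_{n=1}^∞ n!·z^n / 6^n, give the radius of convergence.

R = 0

Ratio test: |a_{n+1}/a_n| = (n+1) · 1/6 → ∞ as n → ∞.
The terms grow without bound for any z ≠ 0, so R = 0 (convergence only at z = 0).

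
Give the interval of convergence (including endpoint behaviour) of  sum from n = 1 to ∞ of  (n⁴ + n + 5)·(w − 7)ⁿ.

(6, 8)

Apply the ratio test: |a_{n+1}| / |a_n| = ((n+1)⁴ + (n+1) + 5)/(n⁴ + n + 5), which tends to 1 as n → ∞.
So the series converges when |w − 7| < 1 and diverges when |w − 7| > 1; R = 1.
Endpoint w = 8: the terms do not tend to 0, so the series diverges.
When w = 6, the terms have absolute value of order n⁴, which does not tend to 0, so the series diverges by the divergence test.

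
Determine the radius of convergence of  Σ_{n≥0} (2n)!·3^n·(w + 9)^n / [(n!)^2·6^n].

Apply the ratio test: |a_{n+1}| / |a_n| = (2n+1)·(2n+2)/(n+1)² · 3/6, which tends to 2 as n → ∞.
Hence the series converges for |w + 9| < 1/(2) = 1/2, so the radius of convergence is 1/2.

R = 1/2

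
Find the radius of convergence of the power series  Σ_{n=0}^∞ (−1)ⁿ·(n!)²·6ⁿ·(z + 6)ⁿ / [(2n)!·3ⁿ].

R = 2

The ratio of consecutive coefficients is (n+1)²/[(2n+1)·(2n+2)] · 6/3 → 1/2.
Thus R = 1/(1/2) = 2.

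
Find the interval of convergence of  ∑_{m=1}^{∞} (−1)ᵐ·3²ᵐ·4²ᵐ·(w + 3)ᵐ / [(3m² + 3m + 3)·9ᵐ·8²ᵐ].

The ratio of consecutive coefficients is [(3m² + 3m + 3)/(3(m+1)² + 3(m+1) + 3)] · 9·16/(9·64) → 1/4.
Thus R = 1/(1/4) = 4.
At w = 1: the terms are on the order of 1/m², so the series converges absolutely by comparison with the p-series (p = 2 > 1).
At w = -7: absolute convergence follows by limit comparison with Σ 1/m².

[-7, 1]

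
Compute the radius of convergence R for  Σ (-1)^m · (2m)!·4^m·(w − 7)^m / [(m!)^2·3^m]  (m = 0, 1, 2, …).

By the ratio test, |a_{m+1}/a_m| = (2m+1)·(2m+2)/(m+1)² · 4/3 → 16/3.
Convergence for |w − 7| · 16/3 < 1, i.e. |w − 7| < 3/16. So R = 3/16.

R = 3/16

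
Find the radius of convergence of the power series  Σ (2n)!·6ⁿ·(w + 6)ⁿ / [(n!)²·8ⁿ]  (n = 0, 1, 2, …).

R = 1/3

The ratio of consecutive coefficients is (2n+1)·(2n+2)/(n+1)² · 6/8 → 3.
The series converges when 3 · |w + 6| < 1, giving R = 1/3.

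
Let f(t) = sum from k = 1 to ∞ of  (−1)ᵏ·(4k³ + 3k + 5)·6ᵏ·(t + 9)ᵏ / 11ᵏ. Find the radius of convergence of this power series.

The ratio of consecutive coefficients is [(4(k+1)³ + 3(k+1) + 5)/(4k³ + 3k + 5)] · 6/11 → 6/11.
Thus R = 1/(6/11) = 11/6.

R = 11/6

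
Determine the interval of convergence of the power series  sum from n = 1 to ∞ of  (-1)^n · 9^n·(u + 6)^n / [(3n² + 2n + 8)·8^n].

[-62/9, -46/9]

By the ratio test, |a_{n+1}/a_n| = [(3n² + 2n + 8)/(3(n+1)² + 2(n+1) + 8)] · 9/8 → 9/8.
The series converges when 9/8 · |u + 6| < 1, giving R = 8/9.
When u = -46/9, the series is dominated by a constant times Σ 1/n², which converges (p = 2 > 1).
Check u = -62/9: absolute convergence follows by limit comparison with Σ 1/n².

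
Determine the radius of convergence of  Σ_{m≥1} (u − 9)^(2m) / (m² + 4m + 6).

R = 1

By the ratio test, |a_{m+1}/a_m| = (m² + 4m + 6)/((m+1)² + 4(m+1) + 6) → 1.
Writing y = (u − 9)², the series in y has radius 1, so |u − 9| < √(1) = 1 and R = 1.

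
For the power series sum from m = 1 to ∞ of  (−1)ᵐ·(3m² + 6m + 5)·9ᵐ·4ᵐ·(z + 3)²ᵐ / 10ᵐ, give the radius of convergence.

By the ratio test, |a_{m+1}/a_m| = [(3(m+1)² + 6(m+1) + 5)/(3m² + 6m + 5)] · 9·4/10 → 18/5.
Writing y = (z + 3)², the series in y has radius 5/18, so |z + 3| < √(5/18) and R = √10/6.

R = √10/6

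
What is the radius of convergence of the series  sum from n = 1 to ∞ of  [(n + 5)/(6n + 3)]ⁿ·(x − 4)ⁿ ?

Applying the root test, |a_n|^(1/n) = (n + 5)/(6n + 3) → 1/6.
Convergence for |x − 4| · 1/6 < 1, i.e. |x − 4| < 6. So R = 6.

R = 6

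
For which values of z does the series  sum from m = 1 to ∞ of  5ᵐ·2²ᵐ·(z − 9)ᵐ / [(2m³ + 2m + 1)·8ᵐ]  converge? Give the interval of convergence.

[43/5, 47/5]

The ratio of consecutive coefficients is [(2m³ + 2m + 1)/(2(m+1)³ + 2(m+1) + 1)] · 5·4/8 → 5/2.
Hence the series converges for |z − 9| < 1/(5/2) = 2/5, so the radius of convergence is 2/5.
When z = 47/5, the terms are on the order of 1/m³, so the series converges absolutely by comparison with the p-series (p = 3 > 1).
Check z = 43/5: absolute convergence follows by limit comparison with Σ 1/m³.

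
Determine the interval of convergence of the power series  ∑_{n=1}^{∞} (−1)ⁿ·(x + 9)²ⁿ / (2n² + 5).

[-10, -8]

Ratio test: |a_{n+1}/a_n| = (2n² + 5)/(2(n+1)² + 5) → 1 as n → ∞.
Successive powers of (x + 9) differ by 2, so the series converges when |x + 9|² · 1 < 1, i.e. |x + 9| < √(1) = 1. So R = 1.
Check x = -8: the terms are on the order of 1/n², so the series converges absolutely by comparison with the p-series (p = 2 > 1).
Check x = -10: the series is dominated by a constant times Σ 1/n², which converges (p = 2 > 1).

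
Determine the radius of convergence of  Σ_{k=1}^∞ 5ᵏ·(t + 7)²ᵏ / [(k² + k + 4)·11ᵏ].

R = √55/5

The ratio of consecutive coefficients is [(k² + k + 4)/((k+1)² + (k+1) + 4)] · 5/11 → 5/11.
Successive powers of (t + 7) differ by 2, so the series converges when |t + 7|² · 5/11 < 1, i.e. |t + 7| < √(11/5). So R = √55/5.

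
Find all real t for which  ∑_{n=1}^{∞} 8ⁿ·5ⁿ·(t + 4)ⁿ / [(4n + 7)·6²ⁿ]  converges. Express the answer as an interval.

[-49/10, -31/10)

Apply the ratio test: |a_{n+1}| / |a_n| = [(4n + 7)/(4(n+1) + 7)] · 8·5/36, which tends to 10/9 as n → ∞.
Thus R = 1/(10/9) = 9/10.
At t = -31/10: comparison with the harmonic series Σ 1/n shows the series diverges.
When t = -49/10, an alternating series whose terms decrease to 0 in absolute value, so it converges by the Leibniz criterion.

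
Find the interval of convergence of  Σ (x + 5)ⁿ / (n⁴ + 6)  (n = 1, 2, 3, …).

Ratio test: |a_{n+1}/a_n| = (n⁴ + 6)/((n+1)⁴ + 6) → 1 as n → ∞.
So the series converges when |x + 5| < 1 and diverges when |x + 5| > 1; R = 1.
Endpoint x = -4: the terms are on the order of 1/n⁴, so the series converges absolutely by comparison with the p-series (p = 4 > 1).
Endpoint x = -6: absolute convergence follows by limit comparison with Σ 1/n⁴.

[-6, -4]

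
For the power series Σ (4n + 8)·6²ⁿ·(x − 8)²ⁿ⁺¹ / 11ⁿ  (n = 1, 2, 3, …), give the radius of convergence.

R = √11/6

The ratio of consecutive coefficients is [(4(n+1) + 8)/(4n + 8)] · 36/11 → 36/11.
Since the exponent of (x − 8) increases by 2 each term, convergence requires |x − 8|² < 11/36, hence R = √11/6.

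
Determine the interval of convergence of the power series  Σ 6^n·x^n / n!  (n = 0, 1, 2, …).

(−∞, ∞)

The ratio of consecutive coefficients is 6 · 1/(n+1) → 0.
The ratio tends to 0 regardless of x, hence R = ∞.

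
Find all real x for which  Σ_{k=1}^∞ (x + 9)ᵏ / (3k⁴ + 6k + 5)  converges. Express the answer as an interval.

By the ratio test, |a_{k+1}/a_k| = (3k⁴ + 6k + 5)/(3(k+1)⁴ + 6(k+1) + 5) → 1.
So the series converges when |x + 9| < 1 and diverges when |x + 9| > 1; R = 1.
When x = -8, the terms are on the order of 1/k⁴, so the series converges absolutely by comparison with the p-series (p = 4 > 1).
When x = -10, the series is dominated by a constant times Σ 1/k⁴, which converges (p = 4 > 1).

[-10, -8]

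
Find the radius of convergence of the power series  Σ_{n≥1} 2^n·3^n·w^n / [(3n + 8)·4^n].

R = 2/3

The ratio of consecutive coefficients is [(3n + 8)/(3(n+1) + 8)] · 2·3/4 → 3/2.
Convergence for |w| · 3/2 < 1, i.e. |w| < 2/3. So R = 2/3.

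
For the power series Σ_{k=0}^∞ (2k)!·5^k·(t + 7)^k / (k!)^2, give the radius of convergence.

R = 1/20

Apply the ratio test: |a_{k+1}| / |a_k| = (2k+1)·(2k+2)/(k+1)² · 5, which tends to 20 as k → ∞.
Thus R = 1/(20) = 1/20.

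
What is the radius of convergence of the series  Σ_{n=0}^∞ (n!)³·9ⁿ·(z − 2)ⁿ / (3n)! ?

The ratio of consecutive coefficients is (n+1)³/[(3n+1)·(3n+2)·(3n+3)] · 9 → 1/3.
Hence the series converges for |z − 2| < 1/(1/3) = 3, so the radius of convergence is 3.

R = 3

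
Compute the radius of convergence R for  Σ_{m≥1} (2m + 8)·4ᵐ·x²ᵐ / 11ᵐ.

Apply the ratio test: |a_{m+1}| / |a_m| = [(2(m+1) + 8)/(2m + 8)] · 4/11, which tends to 4/11 as m → ∞.
Successive powers of x differ by 2, so the series converges when |x|² · 4/11 < 1, i.e. |x| < √(11/4). So R = √11/2.

R = √11/2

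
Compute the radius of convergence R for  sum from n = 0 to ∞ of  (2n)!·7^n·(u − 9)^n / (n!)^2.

Ratio test: |a_{n+1}/a_n| = (2n+1)·(2n+2)/(n+1)² · 7 → 28 as n → ∞.
Convergence for |u − 9| · 28 < 1, i.e. |u − 9| < 1/28. So R = 1/28.

R = 1/28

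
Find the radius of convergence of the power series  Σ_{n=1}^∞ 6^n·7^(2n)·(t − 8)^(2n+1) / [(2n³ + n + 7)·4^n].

R = √6/21

Apply the ratio test: |a_{n+1}| / |a_n| = [(2n³ + n + 7)/(2(n+1)³ + (n+1) + 7)] · 6·49/4, which tends to 147/2 as n → ∞.
Since the exponent of (t − 8) increases by 2 each term, convergence requires |t − 8|² < 2/147, hence R = √6/21.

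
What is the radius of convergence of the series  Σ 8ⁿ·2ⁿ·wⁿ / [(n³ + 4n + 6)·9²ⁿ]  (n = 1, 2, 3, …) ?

R = 81/16

Ratio test: |a_{n+1}/a_n| = [(n³ + 4n + 6)/((n+1)³ + 4(n+1) + 6)] · 8·2/81 → 16/81 as n → ∞.
The series converges when 16/81 · |w| < 1, giving R = 81/16.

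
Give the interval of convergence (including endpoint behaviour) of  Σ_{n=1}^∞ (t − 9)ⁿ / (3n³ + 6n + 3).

By the ratio test, |a_{n+1}/a_n| = (3n³ + 6n + 3)/(3(n+1)³ + 6(n+1) + 3) → 1.
So the series converges when |t − 9| < 1 and diverges when |t − 9| > 1; R = 1.
At t = 10: the series is dominated by a constant times Σ 1/n³, which converges (p = 3 > 1).
Endpoint t = 8: the terms are on the order of 1/n³, so the series converges absolutely by comparison with the p-series (p = 3 > 1).

[8, 10]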